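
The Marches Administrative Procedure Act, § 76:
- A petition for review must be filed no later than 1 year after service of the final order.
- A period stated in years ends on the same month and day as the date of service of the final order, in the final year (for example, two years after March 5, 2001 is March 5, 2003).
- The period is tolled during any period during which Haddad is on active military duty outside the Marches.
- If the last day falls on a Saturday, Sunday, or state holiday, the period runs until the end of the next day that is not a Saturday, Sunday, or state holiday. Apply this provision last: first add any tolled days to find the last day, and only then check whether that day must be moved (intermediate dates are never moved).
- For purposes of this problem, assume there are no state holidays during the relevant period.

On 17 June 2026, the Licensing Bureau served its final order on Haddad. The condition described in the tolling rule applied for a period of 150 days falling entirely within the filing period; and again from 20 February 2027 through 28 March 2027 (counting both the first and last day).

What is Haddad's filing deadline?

1 year after 17 June 2026 is June 17, 2027.
Tolling adds 150 days: June 17, 2027 + 150 days = November 14, 2027.
From February 20, 2027 through March 28, 2027 inclusive is 37 days; tolling adds 37 days: November 14, 2027 + 37 days = December 21, 2027.
December 21, 2027 is a Tuesday and not a state holiday, so no extension applies.

December 21, 2027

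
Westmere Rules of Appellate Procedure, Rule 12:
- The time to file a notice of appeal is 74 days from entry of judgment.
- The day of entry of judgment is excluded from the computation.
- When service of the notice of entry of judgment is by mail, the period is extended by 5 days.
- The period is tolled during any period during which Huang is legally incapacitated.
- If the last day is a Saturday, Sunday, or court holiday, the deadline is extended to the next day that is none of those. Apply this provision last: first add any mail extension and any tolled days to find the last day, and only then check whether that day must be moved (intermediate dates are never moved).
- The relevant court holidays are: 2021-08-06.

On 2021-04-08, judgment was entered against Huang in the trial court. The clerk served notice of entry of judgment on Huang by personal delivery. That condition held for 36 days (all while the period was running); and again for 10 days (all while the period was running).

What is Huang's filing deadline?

74 days after 2021-04-08 is June 21, 2021.
Service was not by mail, so no mail extension applies.
Tolling adds 36 days: June 21, 2021 + 36 days = July 27, 2021.
Tolling adds 10 days: July 27, 2021 + 10 days = August 6, 2021.
August 6, 2021 is a listed holiday; August 7, 2021 is Saturday; August 8, 2021 is Sunday. The next qualifying day is August 9, 2021.

August 9, 2021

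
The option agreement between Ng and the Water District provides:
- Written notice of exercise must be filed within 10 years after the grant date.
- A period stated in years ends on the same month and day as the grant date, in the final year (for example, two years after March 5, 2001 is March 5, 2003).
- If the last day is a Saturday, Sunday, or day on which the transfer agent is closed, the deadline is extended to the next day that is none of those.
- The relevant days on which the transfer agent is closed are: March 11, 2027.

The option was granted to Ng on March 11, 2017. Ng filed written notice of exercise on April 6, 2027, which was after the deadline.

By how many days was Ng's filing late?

10 years after March 11, 2017 is March 11, 2027.
March 11, 2027 is a listed holiday. The next qualifying day is March 12, 2027.
The deadline is March 12, 2027; from March 12, 2027 to April 6, 2027 is 25 days.

25 days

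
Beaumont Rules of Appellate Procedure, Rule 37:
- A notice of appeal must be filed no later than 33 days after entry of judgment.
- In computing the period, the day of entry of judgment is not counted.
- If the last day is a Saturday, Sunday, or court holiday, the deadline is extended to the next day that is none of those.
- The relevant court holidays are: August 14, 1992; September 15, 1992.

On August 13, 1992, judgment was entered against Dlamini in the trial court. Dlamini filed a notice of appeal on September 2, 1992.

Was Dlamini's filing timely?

Yes

33 days after August 13, 1992 is September 15, 1992.
September 15, 1992 is a listed holiday. The next qualifying day is September 16, 1992.
The deadline is September 16, 1992; the filing on September 2, 1992 is on or before that date.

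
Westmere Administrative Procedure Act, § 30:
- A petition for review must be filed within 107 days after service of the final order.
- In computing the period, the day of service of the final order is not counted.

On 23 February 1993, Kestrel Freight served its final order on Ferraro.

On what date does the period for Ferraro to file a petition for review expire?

107 days after 23 February 1993 is June 10, 1993.

June 10, 1993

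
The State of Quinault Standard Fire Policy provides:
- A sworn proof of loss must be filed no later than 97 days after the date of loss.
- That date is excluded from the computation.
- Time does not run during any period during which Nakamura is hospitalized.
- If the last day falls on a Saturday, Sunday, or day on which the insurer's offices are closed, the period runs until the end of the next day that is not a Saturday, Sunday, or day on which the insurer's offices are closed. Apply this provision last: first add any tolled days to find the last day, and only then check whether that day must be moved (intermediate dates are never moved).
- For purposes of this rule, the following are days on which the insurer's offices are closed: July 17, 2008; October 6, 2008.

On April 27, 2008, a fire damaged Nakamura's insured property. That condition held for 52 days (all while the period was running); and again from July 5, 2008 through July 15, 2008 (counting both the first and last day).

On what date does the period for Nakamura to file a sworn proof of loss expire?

97 days after April 27, 2008 is August 2, 2008.
Tolling adds 52 days: August 2, 2008 + 52 days = September 23, 2008.
From July 5, 2008 through July 15, 2008 inclusive is 11 days; tolling adds 11 days: September 23, 2008 + 11 days = October 4, 2008.
October 4, 2008 is Saturday; October 5, 2008 is Sunday; October 6, 2008 is a listed holiday. The next qualifying day is October 7, 2008.

October 7, 2008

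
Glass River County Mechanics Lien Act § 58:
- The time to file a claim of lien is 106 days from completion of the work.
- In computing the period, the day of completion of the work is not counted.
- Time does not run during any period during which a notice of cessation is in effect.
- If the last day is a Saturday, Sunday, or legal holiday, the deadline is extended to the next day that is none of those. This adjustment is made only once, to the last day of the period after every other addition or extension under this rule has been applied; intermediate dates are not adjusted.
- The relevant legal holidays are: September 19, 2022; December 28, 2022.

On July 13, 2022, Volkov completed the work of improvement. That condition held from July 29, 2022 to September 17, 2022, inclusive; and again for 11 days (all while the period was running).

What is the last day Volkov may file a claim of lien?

December 29, 2022

106 days after July 13, 2022 is October 27, 2022.
From July 29, 2022 through September 17, 2022 inclusive is 51 days; tolling adds 51 days: October 27, 2022 + 51 days = December 17, 2022.
Tolling adds 11 days: December 17, 2022 + 11 days = December 28, 2022.
December 28, 2022 is a listed holiday. The next qualifying day is December 29, 2022.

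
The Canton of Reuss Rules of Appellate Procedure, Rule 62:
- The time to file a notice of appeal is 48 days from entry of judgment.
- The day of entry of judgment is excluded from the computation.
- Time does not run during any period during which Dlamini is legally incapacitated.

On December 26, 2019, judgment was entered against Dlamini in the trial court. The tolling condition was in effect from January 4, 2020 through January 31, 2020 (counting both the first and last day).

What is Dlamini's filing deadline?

March 11, 2020

48 days after December 26, 2019 is February 12, 2020.
From January 4, 2020 through January 31, 2020 inclusive is 28 days; tolling adds 28 days: February 12, 2020 + 28 days = March 11, 2020.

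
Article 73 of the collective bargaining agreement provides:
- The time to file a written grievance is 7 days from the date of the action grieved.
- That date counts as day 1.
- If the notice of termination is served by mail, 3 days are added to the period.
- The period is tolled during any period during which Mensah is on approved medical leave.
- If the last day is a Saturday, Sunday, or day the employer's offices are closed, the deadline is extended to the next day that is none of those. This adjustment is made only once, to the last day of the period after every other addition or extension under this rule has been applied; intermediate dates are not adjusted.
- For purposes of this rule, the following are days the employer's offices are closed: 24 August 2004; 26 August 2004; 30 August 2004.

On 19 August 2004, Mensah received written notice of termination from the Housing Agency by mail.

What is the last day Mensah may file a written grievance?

August 31, 2004

Counting 19 August 2004 as day 1, day 7 is August 25, 2004.
Service was by mail, adding 3 days: August 25, 2004 + 3 days = August 28, 2004.
August 28, 2004 is Saturday; August 29, 2004 is Sunday; August 30, 2004 is a listed holiday. The next qualifying day is August 31, 2004.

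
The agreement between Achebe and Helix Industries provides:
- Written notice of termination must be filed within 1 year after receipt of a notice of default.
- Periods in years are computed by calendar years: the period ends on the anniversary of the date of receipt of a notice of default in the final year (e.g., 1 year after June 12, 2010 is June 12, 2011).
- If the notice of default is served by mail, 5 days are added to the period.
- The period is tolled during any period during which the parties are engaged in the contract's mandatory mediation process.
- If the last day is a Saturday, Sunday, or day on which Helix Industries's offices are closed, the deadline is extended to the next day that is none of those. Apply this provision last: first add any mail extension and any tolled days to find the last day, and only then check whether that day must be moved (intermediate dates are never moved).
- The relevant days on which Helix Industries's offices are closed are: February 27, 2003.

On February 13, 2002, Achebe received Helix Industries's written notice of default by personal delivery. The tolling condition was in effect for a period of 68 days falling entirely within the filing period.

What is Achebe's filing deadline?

1 year after February 13, 2002 is February 13, 2003.
Service was not by mail, so no mail extension applies.
Tolling adds 68 days: February 13, 2003 + 68 days = April 22, 2003.
April 22, 2003 is a Tuesday and not a day on which Helix Industries's offices are closed, so no extension applies.

April 22, 2003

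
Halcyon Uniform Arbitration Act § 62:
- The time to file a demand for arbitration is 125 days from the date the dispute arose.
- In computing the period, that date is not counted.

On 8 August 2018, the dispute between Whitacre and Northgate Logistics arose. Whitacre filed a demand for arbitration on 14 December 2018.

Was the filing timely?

125 days after 8 August 2018 is December 11, 2018.
The deadline is December 11, 2018; the filing on December 14, 2018 is after that date.

No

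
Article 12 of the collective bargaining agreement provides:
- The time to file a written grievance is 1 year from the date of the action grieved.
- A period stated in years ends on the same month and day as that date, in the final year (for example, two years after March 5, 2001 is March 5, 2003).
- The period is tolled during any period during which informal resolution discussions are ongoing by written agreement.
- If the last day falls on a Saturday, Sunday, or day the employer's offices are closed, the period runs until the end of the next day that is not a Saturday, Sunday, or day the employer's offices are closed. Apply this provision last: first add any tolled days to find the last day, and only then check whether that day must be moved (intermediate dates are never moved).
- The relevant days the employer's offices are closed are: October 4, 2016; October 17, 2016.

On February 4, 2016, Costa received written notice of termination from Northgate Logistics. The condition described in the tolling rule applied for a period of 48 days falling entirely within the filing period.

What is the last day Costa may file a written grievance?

March 24, 2017

1 year after February 4, 2016 is February 4, 2017.
Tolling adds 48 days: February 4, 2017 + 48 days = March 24, 2017.
March 24, 2017 is a Friday and not a day the employer's offices are closed, so no extension applies.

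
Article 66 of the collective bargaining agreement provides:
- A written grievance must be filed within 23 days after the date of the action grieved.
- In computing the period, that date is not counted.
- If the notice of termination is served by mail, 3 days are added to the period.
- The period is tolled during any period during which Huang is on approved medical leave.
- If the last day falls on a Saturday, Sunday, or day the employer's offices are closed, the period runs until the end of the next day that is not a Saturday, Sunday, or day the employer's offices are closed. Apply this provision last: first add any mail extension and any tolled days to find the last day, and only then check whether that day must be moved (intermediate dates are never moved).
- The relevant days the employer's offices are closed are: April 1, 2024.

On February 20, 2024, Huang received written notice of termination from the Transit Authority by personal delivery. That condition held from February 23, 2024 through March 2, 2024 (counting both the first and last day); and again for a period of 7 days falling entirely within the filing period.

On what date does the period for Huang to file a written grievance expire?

April 2, 2024

23 days after February 20, 2024 is March 14, 2024.
Service was not by mail, so no mail extension applies.
From February 23, 2024 through March 2, 2024 inclusive is 9 days; tolling adds 9 days: March 14, 2024 + 9 days = March 23, 2024.
Tolling adds 7 days: March 23, 2024 + 7 days = March 30, 2024.
March 30, 2024 is Saturday; March 31, 2024 is Sunday; April 1, 2024 is a listed holiday. The next qualifying day is April 2, 2024.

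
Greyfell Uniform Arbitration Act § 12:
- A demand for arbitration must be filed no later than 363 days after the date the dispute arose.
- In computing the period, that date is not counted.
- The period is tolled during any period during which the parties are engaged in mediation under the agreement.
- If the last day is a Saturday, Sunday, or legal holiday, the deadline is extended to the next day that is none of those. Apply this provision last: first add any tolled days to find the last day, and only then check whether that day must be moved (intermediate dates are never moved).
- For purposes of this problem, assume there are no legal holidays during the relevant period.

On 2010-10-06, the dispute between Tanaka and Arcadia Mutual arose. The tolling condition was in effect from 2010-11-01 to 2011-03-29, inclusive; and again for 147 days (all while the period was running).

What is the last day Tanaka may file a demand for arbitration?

363 days after 2010-10-06 is October 4, 2011.
From November 1, 2010 through March 29, 2011 inclusive is 149 days; tolling adds 149 days: October 4, 2011 + 149 days = March 1, 2012.
Tolling adds 147 days: March 1, 2012 + 147 days = July 26, 2012.
July 26, 2012 is a Thursday and not a legal holiday, so no extension applies.

July 26, 2012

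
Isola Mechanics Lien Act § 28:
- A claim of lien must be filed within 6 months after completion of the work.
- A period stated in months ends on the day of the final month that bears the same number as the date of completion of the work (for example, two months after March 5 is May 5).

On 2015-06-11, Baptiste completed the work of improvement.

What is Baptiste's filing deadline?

December 11, 2015

6 months after 2015-06-11 is December 11, 2015.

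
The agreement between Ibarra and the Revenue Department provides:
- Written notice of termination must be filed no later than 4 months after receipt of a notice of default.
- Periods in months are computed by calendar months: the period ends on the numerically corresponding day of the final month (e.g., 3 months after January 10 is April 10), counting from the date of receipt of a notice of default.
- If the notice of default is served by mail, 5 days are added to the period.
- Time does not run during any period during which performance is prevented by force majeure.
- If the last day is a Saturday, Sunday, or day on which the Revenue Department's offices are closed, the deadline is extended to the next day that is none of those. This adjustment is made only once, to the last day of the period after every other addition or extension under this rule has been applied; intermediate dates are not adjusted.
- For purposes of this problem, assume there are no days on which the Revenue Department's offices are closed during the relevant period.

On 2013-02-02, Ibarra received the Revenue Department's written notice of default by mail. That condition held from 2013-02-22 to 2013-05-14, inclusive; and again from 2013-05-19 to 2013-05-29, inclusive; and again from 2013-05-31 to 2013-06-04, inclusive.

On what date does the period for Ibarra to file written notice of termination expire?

4 months after 2013-02-02 is June 2, 2013.
Service was by mail, adding 5 days: June 2, 2013 + 5 days = June 7, 2013.
From February 22, 2013 through May 14, 2013 inclusive is 82 days; tolling adds 82 days: June 7, 2013 + 82 days = August 28, 2013.
From May 19, 2013 through May 29, 2013 inclusive is 11 days; tolling adds 11 days: August 28, 2013 + 11 days = September 8, 2013.
From May 31, 2013 through June 4, 2013 inclusive is 5 days; tolling adds 5 days: September 8, 2013 + 5 days = September 13, 2013.
September 13, 2013 is a Friday and not a day on which the Revenue Department's offices are closed, so no extension applies.

September 13, 2013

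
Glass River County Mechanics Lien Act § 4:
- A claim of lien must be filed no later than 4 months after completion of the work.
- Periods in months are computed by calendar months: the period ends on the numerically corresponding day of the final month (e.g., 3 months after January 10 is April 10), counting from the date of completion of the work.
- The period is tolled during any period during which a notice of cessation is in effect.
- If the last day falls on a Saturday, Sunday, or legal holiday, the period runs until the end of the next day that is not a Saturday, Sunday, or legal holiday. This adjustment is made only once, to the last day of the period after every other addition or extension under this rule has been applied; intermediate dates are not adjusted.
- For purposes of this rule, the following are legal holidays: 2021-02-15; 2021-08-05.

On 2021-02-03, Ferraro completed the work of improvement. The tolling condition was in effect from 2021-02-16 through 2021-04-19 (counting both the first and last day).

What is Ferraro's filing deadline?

August 6, 2021

4 months after 2021-02-03 is June 3, 2021.
From February 16, 2021 through April 19, 2021 inclusive is 63 days; tolling adds 63 days: June 3, 2021 + 63 days = August 5, 2021.
August 5, 2021 is a listed holiday. The next qualifying day is August 6, 2021.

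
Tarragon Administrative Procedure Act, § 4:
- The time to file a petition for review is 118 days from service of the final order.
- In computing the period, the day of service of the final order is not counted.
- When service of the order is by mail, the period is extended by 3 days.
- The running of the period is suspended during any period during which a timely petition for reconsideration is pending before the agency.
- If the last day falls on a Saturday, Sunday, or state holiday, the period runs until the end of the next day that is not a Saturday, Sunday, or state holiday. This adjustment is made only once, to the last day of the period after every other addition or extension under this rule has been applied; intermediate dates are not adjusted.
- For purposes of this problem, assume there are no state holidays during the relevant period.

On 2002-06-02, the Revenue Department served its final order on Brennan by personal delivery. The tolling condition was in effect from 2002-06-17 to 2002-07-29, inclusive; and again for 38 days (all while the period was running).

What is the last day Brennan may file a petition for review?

December 18, 2002

118 days after 2002-06-02 is September 28, 2002.
Service was not by mail, so no mail extension applies.
From June 17, 2002 through July 29, 2002 inclusive is 43 days; tolling adds 43 days: September 28, 2002 + 43 days = November 10, 2002.
Tolling adds 38 days: November 10, 2002 + 38 days = December 18, 2002.
December 18, 2002 is a Wednesday and not a state holiday, so no extension applies.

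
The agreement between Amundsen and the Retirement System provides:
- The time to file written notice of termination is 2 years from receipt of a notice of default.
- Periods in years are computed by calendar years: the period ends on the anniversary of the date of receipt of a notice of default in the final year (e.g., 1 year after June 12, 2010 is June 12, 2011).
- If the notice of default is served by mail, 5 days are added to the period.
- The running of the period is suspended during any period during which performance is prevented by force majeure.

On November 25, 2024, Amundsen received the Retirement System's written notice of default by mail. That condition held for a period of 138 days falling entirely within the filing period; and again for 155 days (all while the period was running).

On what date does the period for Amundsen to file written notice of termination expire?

September 19, 2027

2 years after November 25, 2024 is November 25, 2026.
Service was by mail, adding 5 days: November 25, 2026 + 5 days = November 30, 2026.
Tolling adds 138 days: November 30, 2026 + 138 days = April 17, 2027.
Tolling adds 155 days: April 17, 2027 + 155 days = September 19, 2027.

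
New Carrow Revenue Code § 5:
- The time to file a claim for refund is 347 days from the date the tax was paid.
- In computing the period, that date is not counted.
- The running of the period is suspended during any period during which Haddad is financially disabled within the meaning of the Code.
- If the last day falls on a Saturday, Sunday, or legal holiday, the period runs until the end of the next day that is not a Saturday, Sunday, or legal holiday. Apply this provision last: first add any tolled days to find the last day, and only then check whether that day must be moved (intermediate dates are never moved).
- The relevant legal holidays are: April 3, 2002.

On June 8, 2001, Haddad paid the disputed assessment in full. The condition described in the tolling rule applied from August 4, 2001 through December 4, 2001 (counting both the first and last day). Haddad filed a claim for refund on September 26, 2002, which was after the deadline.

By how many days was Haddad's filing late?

347 days after June 8, 2001 is May 21, 2002.
From August 4, 2001 through December 4, 2001 inclusive is 123 days; tolling adds 123 days: May 21, 2002 + 123 days = September 21, 2002.
September 21, 2002 is Saturday; September 22, 2002 is Sunday. The next qualifying day is September 23, 2002.
The deadline is September 23, 2002; from September 23, 2002 to September 26, 2002 is 3 days.

3 days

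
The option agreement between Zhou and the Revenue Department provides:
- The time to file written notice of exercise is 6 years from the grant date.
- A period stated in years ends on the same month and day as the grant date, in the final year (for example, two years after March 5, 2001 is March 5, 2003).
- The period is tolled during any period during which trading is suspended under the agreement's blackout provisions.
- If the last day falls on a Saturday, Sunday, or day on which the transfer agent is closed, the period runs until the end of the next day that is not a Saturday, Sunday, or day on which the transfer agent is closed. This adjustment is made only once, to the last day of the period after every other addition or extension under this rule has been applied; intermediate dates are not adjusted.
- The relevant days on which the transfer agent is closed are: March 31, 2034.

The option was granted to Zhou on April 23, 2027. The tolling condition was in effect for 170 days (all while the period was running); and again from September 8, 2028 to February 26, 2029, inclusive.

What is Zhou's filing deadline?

6 years after April 23, 2027 is April 23, 2033.
Tolling adds 170 days: April 23, 2033 + 170 days = October 10, 2033.
From September 8, 2028 through February 26, 2029 inclusive is 172 days; tolling adds 172 days: October 10, 2033 + 172 days = March 31, 2034.
March 31, 2034 is a listed holiday; April 1, 2034 is Saturday; April 2, 2034 is Sunday. The next qualifying day is April 3, 2034.

April 3, 2034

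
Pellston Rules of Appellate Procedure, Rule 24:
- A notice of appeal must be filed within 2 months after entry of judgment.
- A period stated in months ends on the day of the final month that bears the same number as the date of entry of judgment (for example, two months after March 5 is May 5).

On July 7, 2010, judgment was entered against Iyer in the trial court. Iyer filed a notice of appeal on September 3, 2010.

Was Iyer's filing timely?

2 months after July 7, 2010 is September 7, 2010.
The deadline is September 7, 2010; the filing on September 3, 2010 is on or before that date.

Yes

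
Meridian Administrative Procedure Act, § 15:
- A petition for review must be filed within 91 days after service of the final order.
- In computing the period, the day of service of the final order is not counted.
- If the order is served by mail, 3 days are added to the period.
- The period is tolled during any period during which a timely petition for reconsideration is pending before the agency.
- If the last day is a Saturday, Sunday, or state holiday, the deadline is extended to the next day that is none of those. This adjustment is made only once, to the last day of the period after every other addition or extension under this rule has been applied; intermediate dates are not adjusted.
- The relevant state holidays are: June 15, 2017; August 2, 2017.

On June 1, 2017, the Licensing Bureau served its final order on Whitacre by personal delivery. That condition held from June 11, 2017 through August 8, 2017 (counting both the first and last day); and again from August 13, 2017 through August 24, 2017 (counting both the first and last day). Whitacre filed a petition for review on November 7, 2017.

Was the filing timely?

91 days after June 1, 2017 is August 31, 2017.
Service was not by mail, so no mail extension applies.
From June 11, 2017 through August 8, 2017 inclusive is 59 days; tolling adds 59 days: August 31, 2017 + 59 days = October 29, 2017.
From August 13, 2017 through August 24, 2017 inclusive is 12 days; tolling adds 12 days: October 29, 2017 + 12 days = November 10, 2017.
November 10, 2017 is a Friday and not a state holiday, so no extension applies.
The deadline is November 10, 2017; the filing on November 7, 2017 is on or before that date.

Yes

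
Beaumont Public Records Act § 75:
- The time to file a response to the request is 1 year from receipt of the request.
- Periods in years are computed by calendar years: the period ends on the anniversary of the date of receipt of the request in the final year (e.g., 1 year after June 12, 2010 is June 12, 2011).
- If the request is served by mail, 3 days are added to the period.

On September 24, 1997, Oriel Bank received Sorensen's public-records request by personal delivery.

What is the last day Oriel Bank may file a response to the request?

1 year after September 24, 1997 is September 24, 1998.
Service was not by mail, so no mail extension applies.

September 24, 1998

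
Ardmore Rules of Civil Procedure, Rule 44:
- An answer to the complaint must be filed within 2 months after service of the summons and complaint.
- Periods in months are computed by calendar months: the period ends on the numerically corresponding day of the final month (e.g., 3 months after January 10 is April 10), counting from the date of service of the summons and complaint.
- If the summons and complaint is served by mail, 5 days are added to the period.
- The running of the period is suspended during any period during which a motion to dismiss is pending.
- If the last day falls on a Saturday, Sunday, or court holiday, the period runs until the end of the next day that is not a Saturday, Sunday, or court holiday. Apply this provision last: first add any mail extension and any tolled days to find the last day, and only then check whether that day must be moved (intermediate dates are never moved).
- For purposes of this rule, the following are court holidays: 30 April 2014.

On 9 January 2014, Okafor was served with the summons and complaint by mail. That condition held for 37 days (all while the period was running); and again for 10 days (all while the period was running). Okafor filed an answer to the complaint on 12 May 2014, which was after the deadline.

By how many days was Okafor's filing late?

2 months after 9 January 2014 is March 9, 2014.
Service was by mail, adding 5 days: March 9, 2014 + 5 days = March 14, 2014.
Tolling adds 37 days: March 14, 2014 + 37 days = April 20, 2014.
Tolling adds 10 days: April 20, 2014 + 10 days = April 30, 2014.
April 30, 2014 is a listed holiday. The next qualifying day is May 1, 2014.
The deadline is May 1, 2014; from May 1, 2014 to May 12, 2014 is 11 days.

11 days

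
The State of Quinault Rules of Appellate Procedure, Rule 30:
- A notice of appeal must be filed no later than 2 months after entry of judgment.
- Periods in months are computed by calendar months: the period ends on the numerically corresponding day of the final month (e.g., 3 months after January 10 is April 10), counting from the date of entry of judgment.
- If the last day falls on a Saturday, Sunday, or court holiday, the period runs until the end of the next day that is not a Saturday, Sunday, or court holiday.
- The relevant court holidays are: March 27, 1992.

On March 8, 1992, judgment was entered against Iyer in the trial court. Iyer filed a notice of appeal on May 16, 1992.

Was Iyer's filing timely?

2 months after March 8, 1992 is May 8, 1992.
May 8, 1992 is a Friday and not a court holiday, so no extension applies.
The deadline is May 8, 1992; the filing on May 16, 1992 is after that date.

No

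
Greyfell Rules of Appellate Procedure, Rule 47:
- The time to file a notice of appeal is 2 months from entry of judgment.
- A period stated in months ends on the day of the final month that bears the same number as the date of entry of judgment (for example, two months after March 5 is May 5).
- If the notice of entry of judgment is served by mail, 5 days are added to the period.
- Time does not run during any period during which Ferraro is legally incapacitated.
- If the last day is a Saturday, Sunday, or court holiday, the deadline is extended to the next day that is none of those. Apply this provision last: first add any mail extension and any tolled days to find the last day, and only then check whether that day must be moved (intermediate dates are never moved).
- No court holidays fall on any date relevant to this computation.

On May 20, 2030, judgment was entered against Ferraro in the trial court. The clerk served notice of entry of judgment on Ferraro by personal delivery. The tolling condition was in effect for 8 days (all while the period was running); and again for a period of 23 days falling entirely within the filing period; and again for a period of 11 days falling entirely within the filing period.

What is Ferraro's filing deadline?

2 months after May 20, 2030 is July 20, 2030.
Service was not by mail, so no mail extension applies.
Tolling adds 8 days: July 20, 2030 + 8 days = July 28, 2030.
Tolling adds 23 days: July 28, 2030 + 23 days = August 20, 2030.
Tolling adds 11 days: August 20, 2030 + 11 days = August 31, 2030.
August 31, 2030 is Saturday; September 1, 2030 is Sunday. The next qualifying day is September 2, 2030.

September 2, 2030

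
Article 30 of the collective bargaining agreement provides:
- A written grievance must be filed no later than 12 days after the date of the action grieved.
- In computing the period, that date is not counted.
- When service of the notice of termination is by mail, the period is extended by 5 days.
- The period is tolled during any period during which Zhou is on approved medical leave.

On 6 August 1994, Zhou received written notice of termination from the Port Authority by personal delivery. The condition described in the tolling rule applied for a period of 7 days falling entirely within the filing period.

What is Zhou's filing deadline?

12 days after 6 August 1994 is August 18, 1994.
Service was not by mail, so no mail extension applies.
Tolling adds 7 days: August 18, 1994 + 7 days = August 25, 1994.

August 25, 1994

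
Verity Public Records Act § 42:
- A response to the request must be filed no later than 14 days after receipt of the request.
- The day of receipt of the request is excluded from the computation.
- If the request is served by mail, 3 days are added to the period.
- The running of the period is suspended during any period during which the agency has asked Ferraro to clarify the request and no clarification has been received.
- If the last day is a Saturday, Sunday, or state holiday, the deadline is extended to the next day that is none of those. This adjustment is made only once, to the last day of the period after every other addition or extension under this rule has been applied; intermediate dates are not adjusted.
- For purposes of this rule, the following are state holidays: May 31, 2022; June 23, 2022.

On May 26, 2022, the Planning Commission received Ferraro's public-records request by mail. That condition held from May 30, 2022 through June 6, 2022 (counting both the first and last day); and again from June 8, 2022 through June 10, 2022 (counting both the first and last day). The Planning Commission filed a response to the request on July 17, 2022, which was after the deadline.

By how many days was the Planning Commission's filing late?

23 days

14 days after May 26, 2022 is June 9, 2022.
Service was by mail, adding 3 days: June 9, 2022 + 3 days = June 12, 2022.
From May 30, 2022 through June 6, 2022 inclusive is 8 days; tolling adds 8 days: June 12, 2022 + 8 days = June 20, 2022.
From June 8, 2022 through June 10, 2022 inclusive is 3 days; tolling adds 3 days: June 20, 2022 + 3 days = June 23, 2022.
June 23, 2022 is a listed holiday. The next qualifying day is June 24, 2022.
The deadline is June 24, 2022; from June 24, 2022 to July 17, 2022 is 23 days.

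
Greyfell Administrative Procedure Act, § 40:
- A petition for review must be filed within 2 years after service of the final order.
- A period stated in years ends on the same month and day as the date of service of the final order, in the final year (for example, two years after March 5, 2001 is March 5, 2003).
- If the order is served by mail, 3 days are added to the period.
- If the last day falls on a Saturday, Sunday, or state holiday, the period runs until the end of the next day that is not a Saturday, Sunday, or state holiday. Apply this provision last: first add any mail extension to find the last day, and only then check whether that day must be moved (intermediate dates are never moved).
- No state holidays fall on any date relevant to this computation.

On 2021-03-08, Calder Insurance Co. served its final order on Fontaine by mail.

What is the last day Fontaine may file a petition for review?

2 years after 2021-03-08 is March 8, 2023.
Service was by mail, adding 3 days: March 8, 2023 + 3 days = March 11, 2023.
March 11, 2023 is Saturday; March 12, 2023 is Sunday. The next qualifying day is March 13, 2023.

March 13, 2023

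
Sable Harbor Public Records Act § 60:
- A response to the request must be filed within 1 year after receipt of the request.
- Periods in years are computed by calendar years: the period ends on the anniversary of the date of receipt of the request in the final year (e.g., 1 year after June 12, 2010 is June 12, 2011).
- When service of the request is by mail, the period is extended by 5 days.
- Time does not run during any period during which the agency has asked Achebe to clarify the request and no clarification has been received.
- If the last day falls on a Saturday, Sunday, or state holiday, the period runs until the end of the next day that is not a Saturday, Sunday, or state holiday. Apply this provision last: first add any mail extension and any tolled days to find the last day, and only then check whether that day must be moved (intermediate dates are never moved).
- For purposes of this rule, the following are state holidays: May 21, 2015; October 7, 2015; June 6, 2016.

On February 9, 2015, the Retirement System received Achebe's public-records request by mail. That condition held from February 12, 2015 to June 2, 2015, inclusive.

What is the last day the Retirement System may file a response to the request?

June 7, 2016

1 year after February 9, 2015 is February 9, 2016.
Service was by mail, adding 5 days: February 9, 2016 + 5 days = February 14, 2016.
From February 12, 2015 through June 2, 2015 inclusive is 111 days; tolling adds 111 days: February 14, 2016 + 111 days = June 4, 2016.
June 4, 2016 is Saturday; June 5, 2016 is Sunday; June 6, 2016 is a listed holiday. The next qualifying day is June 7, 2016.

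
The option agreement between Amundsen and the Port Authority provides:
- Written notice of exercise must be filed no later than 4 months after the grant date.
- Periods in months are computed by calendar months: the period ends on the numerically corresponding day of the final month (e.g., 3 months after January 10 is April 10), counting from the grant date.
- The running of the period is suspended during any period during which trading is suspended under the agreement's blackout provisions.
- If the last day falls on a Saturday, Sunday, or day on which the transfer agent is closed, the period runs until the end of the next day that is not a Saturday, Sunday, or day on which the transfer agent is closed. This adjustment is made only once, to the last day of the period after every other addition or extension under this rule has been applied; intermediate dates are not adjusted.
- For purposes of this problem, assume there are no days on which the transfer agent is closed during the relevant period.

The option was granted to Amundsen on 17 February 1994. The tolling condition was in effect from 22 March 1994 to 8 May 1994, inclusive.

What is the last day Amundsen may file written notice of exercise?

August 4, 1994

4 months after 17 February 1994 is June 17, 1994.
From March 22, 1994 through May 8, 1994 inclusive is 48 days; tolling adds 48 days: June 17, 1994 + 48 days = August 4, 1994.
August 4, 1994 is a Thursday and not a day on which the transfer agent is closed, so no extension applies.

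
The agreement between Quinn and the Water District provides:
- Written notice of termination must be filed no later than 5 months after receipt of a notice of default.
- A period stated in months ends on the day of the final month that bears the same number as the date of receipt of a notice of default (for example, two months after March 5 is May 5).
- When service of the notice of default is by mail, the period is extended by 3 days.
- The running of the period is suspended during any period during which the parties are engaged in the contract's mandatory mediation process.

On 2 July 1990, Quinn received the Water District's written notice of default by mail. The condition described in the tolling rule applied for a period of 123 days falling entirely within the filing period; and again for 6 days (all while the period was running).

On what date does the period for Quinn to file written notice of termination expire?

April 13, 1991

5 months after 2 July 1990 is December 2, 1990.
Service was by mail, adding 3 days: December 2, 1990 + 3 days = December 5, 1990.
Tolling adds 123 days: December 5, 1990 + 123 days = April 7, 1991.
Tolling adds 6 days: April 7, 1991 + 6 days = April 13, 1991.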